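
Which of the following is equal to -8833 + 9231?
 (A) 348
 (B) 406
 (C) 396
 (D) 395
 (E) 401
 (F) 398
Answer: F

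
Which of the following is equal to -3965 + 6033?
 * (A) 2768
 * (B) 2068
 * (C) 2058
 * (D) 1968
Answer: B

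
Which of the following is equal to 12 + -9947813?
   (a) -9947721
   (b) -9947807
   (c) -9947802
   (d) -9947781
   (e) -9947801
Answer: e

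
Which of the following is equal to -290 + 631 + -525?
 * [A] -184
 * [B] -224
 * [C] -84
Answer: A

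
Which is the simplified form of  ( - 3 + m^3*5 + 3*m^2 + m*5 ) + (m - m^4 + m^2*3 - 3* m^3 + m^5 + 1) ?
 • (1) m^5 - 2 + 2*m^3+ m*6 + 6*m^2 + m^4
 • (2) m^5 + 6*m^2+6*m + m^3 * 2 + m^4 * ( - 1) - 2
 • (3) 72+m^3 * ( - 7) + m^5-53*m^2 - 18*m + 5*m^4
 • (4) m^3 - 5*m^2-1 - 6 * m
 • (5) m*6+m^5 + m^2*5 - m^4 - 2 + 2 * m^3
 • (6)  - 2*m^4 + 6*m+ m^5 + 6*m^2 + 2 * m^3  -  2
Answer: 2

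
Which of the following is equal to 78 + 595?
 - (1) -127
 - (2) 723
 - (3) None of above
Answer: 3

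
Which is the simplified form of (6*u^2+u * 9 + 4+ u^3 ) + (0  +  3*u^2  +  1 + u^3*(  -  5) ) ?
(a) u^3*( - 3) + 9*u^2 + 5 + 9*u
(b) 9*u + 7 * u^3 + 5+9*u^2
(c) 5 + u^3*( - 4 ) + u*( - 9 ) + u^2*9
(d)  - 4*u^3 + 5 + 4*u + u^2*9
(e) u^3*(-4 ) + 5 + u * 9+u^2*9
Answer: e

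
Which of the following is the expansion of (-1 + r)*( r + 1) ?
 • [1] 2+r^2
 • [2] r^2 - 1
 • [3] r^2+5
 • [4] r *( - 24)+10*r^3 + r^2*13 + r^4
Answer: 2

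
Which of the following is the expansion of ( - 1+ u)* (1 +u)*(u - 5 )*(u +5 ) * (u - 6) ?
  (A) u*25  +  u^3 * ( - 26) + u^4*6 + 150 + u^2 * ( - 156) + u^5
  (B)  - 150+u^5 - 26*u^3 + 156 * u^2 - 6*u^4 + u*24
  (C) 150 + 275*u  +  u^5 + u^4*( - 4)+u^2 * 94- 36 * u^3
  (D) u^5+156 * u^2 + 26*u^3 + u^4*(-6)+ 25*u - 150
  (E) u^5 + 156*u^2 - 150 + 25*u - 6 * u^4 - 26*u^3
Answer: E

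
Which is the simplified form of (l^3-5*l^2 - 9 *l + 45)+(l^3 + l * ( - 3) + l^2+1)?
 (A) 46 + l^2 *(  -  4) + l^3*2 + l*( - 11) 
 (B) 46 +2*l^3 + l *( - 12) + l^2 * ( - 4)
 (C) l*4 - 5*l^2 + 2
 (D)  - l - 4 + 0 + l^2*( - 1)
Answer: B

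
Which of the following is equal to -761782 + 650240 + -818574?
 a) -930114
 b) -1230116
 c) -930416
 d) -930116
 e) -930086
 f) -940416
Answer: d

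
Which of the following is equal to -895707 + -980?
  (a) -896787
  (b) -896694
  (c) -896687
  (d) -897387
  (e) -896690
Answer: c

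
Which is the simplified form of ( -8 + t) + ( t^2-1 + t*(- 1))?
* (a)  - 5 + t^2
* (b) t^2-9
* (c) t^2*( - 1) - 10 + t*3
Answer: b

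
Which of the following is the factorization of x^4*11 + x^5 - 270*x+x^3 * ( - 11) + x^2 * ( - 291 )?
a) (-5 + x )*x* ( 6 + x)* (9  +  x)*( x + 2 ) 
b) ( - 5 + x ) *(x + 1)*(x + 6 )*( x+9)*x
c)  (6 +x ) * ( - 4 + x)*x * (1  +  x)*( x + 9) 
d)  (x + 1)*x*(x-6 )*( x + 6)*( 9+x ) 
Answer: b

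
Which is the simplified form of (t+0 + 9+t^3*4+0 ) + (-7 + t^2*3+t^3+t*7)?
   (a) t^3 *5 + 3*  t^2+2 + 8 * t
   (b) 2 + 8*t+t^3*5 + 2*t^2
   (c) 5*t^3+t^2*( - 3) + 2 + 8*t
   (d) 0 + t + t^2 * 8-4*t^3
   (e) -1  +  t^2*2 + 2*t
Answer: a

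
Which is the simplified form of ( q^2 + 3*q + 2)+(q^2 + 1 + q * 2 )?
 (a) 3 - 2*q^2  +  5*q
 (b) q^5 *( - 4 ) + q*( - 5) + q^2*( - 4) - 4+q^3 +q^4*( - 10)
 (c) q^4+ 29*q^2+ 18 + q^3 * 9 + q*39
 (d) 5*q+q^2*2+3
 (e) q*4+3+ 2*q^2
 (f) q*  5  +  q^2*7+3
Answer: d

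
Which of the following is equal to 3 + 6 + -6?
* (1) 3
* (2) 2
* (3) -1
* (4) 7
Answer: 1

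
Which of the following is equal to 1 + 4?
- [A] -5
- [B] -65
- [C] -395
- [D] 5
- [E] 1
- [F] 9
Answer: D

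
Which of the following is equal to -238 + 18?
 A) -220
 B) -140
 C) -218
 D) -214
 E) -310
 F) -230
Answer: A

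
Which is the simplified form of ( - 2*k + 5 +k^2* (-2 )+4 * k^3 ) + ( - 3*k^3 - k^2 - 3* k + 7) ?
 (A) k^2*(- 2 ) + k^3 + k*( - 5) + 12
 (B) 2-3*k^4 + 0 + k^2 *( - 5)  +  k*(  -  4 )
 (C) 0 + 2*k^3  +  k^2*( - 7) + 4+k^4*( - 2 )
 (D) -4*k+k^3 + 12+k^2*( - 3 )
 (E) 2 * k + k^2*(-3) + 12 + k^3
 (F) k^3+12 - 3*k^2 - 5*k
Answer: F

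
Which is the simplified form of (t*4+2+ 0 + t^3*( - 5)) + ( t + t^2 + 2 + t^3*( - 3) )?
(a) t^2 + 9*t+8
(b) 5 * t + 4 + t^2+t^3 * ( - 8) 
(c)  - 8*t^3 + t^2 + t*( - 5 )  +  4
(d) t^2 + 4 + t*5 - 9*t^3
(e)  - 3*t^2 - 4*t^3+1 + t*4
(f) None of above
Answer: b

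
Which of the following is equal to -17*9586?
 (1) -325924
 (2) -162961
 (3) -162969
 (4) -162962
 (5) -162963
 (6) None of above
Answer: 4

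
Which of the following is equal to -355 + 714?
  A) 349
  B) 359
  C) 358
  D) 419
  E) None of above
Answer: B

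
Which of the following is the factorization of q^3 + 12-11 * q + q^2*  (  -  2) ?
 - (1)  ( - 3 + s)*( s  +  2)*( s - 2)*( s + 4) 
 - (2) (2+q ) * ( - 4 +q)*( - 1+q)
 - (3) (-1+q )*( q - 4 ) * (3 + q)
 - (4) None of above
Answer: 3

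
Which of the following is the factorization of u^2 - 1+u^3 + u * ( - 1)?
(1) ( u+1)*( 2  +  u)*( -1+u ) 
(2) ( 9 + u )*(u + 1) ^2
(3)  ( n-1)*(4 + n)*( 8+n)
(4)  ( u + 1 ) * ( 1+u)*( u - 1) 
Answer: 4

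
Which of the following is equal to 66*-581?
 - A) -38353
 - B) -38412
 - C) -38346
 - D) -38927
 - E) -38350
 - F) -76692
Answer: C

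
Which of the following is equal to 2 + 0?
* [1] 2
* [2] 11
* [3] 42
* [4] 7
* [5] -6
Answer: 1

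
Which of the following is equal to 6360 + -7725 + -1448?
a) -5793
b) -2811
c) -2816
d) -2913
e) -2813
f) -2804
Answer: e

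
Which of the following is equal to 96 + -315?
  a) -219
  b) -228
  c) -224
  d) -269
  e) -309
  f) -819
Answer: a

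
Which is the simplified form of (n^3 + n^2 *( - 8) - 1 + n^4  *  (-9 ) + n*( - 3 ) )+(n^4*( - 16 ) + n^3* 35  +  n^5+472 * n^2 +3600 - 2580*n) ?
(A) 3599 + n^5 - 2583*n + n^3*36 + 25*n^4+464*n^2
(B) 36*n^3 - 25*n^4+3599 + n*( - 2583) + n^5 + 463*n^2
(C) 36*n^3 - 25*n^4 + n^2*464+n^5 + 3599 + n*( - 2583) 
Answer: C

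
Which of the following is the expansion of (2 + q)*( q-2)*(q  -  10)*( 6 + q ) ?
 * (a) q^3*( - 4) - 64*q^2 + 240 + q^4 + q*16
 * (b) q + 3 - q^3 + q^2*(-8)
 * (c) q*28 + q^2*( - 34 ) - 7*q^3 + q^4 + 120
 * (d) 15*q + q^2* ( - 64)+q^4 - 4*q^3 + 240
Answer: a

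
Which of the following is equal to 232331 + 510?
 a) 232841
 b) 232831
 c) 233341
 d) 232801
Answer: a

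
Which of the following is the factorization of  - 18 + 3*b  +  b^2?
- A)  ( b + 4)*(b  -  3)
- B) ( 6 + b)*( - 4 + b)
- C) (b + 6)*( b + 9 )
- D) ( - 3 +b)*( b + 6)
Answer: D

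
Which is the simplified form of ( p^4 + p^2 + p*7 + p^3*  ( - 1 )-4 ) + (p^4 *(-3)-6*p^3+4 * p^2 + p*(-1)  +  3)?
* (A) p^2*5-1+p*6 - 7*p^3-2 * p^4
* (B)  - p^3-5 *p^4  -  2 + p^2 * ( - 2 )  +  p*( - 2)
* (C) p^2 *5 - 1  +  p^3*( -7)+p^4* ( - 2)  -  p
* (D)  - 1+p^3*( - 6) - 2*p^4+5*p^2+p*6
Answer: A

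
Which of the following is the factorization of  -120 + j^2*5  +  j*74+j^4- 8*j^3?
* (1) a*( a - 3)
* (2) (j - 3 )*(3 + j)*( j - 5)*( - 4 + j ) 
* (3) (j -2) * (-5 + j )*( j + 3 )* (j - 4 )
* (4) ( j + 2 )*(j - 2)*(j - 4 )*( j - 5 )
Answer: 3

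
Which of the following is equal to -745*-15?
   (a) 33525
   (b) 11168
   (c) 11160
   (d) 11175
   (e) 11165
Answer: d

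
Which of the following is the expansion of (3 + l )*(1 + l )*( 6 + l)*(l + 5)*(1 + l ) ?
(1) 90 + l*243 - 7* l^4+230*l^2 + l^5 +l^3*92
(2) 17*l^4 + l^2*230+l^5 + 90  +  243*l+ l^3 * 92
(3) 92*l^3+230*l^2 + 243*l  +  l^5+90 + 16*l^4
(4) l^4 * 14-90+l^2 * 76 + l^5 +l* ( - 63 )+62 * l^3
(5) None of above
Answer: 3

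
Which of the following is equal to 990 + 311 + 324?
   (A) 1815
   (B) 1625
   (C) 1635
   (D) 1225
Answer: B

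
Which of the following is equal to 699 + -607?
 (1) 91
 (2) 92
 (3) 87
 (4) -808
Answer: 2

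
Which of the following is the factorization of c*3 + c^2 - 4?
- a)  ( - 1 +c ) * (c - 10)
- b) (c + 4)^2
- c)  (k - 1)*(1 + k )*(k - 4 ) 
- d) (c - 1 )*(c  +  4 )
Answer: d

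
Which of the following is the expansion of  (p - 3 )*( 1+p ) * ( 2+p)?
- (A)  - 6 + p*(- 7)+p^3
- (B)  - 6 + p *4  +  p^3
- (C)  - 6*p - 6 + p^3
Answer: A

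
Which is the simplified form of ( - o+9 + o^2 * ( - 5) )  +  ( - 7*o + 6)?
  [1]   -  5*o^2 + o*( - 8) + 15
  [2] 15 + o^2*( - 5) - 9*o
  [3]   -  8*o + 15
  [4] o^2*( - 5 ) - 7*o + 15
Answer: 1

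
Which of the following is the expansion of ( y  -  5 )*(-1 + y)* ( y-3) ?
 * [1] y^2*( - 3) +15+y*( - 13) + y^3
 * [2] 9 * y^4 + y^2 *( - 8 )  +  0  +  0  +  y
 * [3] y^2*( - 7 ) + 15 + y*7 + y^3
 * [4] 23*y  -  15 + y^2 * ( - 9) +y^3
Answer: 4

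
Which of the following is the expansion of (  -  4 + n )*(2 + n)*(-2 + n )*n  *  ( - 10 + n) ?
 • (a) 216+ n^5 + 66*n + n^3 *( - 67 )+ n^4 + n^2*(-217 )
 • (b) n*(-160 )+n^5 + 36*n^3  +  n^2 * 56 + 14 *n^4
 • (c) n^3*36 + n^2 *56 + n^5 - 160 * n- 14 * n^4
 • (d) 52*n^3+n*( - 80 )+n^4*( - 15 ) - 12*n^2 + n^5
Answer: c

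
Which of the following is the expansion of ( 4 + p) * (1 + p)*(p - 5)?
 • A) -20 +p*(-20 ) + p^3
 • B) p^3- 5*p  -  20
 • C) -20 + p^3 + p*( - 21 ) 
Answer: C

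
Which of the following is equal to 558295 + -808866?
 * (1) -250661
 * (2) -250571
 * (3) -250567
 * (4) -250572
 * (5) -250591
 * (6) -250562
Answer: 2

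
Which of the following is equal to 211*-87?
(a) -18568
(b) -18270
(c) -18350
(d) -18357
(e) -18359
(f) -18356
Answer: d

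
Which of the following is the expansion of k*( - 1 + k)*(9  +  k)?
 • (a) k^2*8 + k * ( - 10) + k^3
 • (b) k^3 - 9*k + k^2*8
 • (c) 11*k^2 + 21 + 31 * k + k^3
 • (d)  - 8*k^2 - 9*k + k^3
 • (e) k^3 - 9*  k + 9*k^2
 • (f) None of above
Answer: b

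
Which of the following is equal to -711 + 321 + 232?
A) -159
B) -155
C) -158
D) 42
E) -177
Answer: C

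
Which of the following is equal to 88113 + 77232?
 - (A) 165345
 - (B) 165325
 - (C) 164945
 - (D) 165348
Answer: A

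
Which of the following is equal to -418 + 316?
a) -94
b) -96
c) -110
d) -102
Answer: d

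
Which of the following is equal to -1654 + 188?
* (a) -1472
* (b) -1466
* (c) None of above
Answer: b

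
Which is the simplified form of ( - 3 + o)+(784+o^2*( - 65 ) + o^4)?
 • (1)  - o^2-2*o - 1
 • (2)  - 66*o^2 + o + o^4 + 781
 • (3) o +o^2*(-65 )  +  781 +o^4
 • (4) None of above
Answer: 3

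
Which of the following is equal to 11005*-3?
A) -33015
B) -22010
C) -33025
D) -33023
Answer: A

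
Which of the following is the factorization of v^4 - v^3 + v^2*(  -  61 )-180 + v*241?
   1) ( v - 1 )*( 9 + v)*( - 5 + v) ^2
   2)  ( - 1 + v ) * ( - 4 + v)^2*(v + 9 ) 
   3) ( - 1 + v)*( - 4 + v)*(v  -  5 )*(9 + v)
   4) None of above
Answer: 3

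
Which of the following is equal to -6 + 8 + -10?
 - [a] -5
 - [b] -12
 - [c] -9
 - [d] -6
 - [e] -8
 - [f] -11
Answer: e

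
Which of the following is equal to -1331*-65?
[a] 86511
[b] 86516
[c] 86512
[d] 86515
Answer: d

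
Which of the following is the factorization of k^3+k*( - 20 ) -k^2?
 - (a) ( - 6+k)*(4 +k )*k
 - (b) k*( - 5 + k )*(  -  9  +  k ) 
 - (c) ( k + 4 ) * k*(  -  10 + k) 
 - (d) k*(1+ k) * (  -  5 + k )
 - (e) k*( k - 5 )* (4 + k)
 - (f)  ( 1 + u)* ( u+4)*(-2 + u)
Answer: e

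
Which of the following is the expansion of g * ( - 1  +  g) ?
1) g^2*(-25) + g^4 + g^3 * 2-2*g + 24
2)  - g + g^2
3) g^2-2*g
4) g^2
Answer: 2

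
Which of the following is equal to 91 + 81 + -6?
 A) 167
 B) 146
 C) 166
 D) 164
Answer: C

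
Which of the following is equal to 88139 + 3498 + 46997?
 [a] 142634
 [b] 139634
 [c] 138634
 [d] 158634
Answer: c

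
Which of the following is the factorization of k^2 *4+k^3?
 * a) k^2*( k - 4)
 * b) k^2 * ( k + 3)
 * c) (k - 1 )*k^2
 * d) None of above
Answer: d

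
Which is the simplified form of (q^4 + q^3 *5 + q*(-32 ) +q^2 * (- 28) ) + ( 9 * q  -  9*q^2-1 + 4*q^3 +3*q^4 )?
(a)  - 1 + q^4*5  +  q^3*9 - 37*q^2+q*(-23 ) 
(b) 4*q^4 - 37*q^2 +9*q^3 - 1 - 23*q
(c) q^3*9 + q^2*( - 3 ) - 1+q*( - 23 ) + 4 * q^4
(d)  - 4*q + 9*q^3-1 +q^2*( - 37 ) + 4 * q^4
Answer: b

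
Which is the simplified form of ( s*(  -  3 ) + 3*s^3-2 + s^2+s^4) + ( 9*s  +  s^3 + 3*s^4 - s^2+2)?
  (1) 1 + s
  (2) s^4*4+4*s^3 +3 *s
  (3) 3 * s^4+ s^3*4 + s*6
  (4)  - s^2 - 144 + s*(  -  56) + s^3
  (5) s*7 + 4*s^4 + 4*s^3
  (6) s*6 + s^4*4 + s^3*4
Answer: 6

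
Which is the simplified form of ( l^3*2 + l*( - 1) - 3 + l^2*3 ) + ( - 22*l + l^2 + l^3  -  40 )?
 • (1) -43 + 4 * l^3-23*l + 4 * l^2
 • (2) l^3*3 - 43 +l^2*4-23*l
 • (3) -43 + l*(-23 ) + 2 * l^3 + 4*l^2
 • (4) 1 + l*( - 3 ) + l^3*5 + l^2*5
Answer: 2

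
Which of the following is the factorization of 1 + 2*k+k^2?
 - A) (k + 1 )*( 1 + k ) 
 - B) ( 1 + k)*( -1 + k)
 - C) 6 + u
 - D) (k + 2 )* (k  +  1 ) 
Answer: A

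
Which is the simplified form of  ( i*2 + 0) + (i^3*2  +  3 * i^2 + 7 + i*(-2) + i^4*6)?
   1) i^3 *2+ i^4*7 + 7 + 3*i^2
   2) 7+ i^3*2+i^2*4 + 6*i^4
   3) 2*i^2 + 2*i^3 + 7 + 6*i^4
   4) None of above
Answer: 4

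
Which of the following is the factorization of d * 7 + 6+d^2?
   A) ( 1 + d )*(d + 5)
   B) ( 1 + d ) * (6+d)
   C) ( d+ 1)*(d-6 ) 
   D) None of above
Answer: B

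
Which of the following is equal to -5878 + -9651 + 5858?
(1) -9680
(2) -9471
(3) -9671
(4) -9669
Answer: 3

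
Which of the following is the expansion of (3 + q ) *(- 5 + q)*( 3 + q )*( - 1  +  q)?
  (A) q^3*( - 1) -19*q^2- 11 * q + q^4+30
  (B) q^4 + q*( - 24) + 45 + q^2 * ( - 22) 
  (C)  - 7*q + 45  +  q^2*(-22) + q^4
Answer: B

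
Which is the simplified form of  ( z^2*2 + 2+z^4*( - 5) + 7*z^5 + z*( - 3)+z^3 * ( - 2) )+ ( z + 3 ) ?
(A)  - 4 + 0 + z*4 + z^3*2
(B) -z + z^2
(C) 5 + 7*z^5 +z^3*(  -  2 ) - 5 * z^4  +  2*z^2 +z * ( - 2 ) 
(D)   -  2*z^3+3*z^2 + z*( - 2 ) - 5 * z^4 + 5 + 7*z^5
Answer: C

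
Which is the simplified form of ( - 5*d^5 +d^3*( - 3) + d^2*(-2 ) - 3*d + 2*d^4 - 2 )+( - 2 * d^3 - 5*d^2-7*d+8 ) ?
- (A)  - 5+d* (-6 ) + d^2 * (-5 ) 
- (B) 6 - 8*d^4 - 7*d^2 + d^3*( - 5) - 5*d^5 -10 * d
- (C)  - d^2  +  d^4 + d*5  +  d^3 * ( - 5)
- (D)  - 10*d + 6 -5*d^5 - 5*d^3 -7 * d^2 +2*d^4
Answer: D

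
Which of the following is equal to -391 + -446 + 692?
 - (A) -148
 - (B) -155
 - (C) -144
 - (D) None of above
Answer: D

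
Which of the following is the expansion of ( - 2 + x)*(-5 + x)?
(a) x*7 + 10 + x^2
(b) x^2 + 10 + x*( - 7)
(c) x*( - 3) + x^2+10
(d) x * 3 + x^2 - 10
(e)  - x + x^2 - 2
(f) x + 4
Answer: b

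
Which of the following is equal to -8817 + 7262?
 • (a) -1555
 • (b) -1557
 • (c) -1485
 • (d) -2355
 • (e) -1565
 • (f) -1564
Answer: a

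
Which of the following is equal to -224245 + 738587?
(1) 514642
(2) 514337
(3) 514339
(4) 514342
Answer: 4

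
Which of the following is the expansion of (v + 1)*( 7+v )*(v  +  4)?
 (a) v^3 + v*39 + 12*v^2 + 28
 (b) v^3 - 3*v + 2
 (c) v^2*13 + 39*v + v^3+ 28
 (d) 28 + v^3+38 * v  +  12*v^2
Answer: a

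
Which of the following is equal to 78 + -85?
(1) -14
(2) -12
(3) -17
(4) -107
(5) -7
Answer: 5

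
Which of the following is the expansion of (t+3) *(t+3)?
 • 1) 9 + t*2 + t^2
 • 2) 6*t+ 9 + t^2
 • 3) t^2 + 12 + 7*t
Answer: 2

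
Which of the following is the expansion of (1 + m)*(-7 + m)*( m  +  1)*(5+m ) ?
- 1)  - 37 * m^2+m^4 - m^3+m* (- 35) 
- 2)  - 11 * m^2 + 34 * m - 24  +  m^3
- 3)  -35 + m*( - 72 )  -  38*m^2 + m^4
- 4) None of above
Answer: 3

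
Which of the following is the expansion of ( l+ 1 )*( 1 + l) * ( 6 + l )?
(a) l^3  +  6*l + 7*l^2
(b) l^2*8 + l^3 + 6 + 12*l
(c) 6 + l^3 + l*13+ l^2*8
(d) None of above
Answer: c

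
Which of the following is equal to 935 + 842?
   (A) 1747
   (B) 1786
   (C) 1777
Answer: C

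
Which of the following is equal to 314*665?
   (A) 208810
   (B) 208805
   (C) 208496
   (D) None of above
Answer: A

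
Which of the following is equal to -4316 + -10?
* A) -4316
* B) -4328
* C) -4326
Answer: C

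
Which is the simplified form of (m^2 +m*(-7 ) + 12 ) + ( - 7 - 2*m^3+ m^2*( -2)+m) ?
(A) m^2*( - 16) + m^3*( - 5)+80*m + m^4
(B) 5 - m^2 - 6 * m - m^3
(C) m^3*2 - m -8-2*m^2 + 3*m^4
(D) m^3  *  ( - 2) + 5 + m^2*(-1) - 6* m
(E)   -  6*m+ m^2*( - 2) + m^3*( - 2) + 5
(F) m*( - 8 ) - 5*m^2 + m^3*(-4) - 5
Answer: D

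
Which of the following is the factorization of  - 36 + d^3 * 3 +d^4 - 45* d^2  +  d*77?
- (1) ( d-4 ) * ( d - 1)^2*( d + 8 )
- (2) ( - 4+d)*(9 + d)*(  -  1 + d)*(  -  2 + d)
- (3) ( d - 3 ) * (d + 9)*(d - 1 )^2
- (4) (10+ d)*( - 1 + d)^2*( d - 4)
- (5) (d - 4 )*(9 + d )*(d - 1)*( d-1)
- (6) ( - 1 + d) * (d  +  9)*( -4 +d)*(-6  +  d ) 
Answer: 5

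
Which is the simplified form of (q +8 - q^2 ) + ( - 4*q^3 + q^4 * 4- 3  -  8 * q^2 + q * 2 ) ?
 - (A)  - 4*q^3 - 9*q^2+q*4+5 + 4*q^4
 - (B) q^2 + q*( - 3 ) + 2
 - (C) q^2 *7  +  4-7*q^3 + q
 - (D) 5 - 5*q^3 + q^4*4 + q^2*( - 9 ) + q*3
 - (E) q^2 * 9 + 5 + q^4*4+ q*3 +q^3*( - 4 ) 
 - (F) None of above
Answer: F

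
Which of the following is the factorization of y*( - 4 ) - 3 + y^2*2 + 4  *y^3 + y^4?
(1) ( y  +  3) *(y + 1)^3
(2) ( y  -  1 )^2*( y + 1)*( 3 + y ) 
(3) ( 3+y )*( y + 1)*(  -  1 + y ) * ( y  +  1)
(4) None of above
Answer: 3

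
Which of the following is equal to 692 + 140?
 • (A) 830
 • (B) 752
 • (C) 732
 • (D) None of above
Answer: D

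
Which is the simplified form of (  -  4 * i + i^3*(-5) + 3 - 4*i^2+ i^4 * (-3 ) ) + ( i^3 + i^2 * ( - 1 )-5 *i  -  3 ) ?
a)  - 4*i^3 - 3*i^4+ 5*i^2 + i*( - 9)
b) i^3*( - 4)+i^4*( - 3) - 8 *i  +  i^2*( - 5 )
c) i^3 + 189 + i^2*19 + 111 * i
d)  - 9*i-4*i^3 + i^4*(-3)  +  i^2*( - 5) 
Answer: d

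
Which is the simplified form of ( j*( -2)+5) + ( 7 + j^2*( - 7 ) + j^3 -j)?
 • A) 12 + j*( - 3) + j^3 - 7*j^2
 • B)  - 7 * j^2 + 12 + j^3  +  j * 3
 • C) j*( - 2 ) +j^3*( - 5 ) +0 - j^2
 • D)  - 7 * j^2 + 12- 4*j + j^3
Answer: A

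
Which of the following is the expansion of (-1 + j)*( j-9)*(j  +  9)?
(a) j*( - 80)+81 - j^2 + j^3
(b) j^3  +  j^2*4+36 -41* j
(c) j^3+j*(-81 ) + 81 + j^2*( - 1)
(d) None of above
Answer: c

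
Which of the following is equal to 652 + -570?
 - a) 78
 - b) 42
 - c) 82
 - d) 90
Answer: c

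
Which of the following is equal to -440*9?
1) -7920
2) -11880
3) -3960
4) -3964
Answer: 3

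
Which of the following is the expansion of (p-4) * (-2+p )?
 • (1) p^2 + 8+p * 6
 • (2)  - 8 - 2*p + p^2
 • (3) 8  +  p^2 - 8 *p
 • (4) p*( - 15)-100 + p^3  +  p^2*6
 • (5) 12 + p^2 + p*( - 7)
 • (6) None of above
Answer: 6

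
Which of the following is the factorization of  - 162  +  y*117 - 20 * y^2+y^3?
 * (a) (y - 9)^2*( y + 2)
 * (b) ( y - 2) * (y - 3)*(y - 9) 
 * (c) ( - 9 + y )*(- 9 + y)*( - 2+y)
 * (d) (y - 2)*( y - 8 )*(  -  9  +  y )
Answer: c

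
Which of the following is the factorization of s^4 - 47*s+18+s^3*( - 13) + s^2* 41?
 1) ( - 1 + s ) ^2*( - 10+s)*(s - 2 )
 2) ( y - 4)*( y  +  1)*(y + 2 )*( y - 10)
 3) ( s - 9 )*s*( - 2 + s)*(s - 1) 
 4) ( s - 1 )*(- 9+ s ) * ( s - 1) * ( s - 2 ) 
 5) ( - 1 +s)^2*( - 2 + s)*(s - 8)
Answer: 4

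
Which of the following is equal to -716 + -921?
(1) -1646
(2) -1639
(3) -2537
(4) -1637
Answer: 4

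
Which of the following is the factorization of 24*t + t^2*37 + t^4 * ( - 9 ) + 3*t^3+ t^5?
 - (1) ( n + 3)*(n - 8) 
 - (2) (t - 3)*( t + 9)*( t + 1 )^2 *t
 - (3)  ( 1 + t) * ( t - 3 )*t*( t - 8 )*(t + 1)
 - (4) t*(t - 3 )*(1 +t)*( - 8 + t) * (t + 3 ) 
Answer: 3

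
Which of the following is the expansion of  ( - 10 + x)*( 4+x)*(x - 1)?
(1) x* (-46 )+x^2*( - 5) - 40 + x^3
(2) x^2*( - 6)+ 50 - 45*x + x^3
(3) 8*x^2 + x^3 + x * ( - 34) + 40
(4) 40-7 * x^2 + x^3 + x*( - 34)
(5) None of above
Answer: 4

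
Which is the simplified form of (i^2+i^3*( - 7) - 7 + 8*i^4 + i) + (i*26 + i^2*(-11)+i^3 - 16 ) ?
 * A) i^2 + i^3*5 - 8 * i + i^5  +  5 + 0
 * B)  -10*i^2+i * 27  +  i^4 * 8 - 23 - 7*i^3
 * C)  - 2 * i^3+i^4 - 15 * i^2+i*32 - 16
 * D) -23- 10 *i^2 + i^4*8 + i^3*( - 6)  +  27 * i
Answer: D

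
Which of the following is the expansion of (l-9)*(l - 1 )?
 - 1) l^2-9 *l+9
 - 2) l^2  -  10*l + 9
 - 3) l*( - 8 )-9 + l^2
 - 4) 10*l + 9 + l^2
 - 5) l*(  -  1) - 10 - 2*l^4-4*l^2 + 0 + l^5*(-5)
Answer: 2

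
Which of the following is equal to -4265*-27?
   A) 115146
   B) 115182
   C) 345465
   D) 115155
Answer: D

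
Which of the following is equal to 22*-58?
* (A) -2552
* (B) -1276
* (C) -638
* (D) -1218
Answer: B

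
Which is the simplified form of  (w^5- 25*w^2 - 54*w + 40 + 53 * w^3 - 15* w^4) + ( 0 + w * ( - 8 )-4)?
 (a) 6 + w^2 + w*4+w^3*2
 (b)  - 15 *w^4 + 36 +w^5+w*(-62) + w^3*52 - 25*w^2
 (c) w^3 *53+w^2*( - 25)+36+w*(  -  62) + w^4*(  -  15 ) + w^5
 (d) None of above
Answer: c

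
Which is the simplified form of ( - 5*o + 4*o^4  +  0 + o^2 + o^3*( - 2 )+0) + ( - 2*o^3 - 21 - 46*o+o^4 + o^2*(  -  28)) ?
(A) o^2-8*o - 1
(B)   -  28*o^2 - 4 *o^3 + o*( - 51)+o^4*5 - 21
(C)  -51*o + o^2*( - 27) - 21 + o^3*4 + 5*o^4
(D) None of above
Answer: D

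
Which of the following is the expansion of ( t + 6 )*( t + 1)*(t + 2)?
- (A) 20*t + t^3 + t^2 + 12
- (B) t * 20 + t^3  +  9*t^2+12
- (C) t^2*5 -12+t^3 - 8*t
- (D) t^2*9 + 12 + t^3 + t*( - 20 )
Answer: B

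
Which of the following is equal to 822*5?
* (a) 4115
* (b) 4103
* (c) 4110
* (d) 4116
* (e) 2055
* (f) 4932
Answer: c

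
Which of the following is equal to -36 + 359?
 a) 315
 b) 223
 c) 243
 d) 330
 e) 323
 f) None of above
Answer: e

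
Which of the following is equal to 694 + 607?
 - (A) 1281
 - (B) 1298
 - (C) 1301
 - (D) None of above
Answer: C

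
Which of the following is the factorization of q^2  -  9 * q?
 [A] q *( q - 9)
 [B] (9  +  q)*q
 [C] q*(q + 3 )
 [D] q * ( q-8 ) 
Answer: A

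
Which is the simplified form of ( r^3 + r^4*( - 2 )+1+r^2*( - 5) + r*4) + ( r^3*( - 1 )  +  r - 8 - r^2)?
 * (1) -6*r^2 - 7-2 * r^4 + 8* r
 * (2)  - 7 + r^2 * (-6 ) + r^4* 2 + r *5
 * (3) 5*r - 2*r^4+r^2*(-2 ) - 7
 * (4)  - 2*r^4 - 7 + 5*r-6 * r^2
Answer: 4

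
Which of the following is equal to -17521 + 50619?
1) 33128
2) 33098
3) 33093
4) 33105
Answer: 2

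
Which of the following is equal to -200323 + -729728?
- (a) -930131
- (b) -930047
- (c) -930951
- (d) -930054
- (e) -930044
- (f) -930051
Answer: f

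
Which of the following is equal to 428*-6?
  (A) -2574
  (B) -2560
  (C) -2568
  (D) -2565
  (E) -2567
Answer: C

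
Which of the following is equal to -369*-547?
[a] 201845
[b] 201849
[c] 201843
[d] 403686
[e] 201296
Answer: c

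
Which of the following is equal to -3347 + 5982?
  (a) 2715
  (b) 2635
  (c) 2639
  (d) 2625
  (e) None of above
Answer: b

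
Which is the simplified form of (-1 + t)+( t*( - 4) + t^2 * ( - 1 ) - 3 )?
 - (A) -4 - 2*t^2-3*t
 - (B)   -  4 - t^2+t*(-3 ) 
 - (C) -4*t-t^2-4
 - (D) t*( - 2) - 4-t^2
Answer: B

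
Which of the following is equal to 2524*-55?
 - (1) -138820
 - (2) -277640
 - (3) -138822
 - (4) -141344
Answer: 1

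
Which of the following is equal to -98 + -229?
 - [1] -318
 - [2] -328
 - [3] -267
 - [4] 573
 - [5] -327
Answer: 5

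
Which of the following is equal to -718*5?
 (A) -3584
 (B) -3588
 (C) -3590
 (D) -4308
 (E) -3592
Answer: C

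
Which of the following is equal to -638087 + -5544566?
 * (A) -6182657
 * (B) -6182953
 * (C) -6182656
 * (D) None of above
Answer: D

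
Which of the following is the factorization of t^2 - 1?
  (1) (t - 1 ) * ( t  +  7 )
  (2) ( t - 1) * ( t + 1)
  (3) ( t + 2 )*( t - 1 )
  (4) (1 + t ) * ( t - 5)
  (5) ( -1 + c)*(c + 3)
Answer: 2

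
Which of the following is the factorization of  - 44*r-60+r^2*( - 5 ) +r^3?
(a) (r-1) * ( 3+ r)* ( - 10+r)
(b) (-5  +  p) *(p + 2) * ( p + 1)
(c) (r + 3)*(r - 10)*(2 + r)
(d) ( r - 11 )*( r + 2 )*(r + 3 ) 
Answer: c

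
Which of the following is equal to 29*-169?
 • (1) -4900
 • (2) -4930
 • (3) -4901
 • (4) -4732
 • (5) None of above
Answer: 3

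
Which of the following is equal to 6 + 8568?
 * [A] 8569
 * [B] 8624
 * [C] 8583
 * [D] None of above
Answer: D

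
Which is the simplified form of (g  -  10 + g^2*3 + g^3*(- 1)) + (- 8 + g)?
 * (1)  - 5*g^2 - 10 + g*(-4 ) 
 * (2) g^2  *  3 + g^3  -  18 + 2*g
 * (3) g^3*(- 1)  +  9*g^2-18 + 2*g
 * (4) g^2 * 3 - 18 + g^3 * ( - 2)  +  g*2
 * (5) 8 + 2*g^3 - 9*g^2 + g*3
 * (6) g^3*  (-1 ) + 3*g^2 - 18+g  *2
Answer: 6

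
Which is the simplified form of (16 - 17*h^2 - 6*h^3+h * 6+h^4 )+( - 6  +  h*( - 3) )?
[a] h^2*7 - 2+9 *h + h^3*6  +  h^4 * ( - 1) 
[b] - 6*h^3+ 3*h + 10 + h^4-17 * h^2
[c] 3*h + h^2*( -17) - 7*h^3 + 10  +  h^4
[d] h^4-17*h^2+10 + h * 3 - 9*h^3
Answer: b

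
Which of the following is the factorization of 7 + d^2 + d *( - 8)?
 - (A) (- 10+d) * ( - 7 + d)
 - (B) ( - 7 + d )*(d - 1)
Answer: B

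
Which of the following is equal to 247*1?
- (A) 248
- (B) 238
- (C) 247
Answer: C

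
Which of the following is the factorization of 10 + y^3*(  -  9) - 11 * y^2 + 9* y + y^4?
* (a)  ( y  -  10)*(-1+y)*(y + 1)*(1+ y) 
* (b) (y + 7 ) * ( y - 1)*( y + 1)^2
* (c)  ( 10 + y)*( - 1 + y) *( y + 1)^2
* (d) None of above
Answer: a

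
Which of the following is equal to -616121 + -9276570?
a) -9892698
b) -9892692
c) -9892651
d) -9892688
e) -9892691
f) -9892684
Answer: e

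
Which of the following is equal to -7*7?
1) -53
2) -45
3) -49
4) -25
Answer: 3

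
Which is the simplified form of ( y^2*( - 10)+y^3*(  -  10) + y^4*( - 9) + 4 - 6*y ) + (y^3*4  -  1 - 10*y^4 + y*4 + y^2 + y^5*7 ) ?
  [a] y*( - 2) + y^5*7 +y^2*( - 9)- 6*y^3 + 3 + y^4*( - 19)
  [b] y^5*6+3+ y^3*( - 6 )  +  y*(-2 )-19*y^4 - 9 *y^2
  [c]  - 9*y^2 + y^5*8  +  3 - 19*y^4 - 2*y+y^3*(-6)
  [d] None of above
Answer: a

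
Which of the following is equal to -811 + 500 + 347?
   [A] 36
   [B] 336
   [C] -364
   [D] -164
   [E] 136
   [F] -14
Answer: A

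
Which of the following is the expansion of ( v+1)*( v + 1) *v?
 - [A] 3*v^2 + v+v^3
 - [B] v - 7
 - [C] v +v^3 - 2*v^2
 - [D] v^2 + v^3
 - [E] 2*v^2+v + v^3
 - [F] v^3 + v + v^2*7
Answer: E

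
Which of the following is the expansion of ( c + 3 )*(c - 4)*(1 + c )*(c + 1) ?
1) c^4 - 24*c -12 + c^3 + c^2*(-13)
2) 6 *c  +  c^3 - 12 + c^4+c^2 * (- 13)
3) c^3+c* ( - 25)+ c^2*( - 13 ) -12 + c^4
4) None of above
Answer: 3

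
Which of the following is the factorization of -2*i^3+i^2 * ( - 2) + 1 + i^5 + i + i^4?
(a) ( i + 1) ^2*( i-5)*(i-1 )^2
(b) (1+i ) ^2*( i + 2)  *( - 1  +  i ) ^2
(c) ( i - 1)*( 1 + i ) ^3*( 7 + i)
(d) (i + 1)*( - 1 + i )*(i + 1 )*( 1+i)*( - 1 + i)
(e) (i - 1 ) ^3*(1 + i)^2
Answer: d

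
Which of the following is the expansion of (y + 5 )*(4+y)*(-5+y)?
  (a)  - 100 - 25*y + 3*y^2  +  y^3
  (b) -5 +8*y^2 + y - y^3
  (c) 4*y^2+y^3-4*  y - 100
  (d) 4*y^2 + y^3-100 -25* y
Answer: d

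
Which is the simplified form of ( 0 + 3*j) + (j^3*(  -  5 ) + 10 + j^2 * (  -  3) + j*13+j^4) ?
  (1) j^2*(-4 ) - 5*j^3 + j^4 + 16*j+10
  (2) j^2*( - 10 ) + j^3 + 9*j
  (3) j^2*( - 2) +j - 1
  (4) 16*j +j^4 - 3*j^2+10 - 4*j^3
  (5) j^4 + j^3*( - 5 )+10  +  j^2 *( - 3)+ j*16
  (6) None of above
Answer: 5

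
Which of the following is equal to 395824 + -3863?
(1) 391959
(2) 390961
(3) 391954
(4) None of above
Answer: 4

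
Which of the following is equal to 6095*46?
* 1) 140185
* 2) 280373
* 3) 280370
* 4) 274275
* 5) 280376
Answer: 3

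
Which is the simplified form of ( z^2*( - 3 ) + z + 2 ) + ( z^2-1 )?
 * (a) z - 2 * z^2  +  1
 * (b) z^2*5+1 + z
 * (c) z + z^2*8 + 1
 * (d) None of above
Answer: a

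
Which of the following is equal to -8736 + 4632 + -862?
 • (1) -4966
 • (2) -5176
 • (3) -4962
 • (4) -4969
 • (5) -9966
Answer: 1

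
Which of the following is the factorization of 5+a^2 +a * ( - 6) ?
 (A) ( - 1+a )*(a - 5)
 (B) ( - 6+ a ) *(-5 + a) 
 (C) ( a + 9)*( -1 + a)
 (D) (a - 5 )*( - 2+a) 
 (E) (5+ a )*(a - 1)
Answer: A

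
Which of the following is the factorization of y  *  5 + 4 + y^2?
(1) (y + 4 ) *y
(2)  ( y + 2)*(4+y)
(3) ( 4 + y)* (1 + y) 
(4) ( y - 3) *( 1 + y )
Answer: 3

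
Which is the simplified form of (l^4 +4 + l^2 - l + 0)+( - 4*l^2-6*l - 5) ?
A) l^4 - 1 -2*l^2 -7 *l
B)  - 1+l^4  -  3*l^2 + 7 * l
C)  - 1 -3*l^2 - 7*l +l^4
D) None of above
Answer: C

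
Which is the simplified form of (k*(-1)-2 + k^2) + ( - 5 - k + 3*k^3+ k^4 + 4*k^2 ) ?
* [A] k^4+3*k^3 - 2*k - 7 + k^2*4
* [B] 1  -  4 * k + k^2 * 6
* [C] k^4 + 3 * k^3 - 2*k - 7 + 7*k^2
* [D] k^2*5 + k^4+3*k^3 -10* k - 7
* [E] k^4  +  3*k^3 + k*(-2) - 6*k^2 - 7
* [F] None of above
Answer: F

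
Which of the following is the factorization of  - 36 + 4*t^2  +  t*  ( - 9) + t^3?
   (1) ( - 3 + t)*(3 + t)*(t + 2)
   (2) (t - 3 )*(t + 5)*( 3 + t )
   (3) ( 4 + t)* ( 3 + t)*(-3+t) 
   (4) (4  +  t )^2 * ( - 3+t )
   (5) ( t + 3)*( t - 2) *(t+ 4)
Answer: 3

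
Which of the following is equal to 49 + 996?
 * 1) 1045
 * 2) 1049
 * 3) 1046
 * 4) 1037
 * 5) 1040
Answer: 1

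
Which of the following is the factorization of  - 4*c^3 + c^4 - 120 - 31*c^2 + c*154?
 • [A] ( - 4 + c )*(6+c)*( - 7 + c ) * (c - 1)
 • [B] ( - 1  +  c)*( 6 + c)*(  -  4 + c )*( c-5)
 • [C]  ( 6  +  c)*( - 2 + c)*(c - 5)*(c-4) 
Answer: B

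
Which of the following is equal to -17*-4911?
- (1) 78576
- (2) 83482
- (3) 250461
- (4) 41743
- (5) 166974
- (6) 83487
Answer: 6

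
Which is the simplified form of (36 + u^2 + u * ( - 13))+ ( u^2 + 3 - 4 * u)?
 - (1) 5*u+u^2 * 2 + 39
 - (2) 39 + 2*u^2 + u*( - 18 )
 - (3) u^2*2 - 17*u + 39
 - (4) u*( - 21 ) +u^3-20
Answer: 3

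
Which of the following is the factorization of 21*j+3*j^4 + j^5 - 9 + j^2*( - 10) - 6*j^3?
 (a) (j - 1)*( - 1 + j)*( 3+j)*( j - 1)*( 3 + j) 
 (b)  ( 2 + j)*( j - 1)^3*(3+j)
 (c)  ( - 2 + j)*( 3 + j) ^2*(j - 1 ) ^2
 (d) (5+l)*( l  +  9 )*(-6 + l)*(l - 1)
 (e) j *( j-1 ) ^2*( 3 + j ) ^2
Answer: a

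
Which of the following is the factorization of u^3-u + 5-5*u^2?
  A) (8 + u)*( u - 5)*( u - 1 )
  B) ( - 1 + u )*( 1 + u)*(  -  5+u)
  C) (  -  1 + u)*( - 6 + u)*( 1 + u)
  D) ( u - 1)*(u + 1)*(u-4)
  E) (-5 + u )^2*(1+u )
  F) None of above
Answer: B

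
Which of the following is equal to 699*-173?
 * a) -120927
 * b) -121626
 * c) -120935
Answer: a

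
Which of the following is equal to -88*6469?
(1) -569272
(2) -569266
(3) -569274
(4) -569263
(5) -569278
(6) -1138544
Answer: 1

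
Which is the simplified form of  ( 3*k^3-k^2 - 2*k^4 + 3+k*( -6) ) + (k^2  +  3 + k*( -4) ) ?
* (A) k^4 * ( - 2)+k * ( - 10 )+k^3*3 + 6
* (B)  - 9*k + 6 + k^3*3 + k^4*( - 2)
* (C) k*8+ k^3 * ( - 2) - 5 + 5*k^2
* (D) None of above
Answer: A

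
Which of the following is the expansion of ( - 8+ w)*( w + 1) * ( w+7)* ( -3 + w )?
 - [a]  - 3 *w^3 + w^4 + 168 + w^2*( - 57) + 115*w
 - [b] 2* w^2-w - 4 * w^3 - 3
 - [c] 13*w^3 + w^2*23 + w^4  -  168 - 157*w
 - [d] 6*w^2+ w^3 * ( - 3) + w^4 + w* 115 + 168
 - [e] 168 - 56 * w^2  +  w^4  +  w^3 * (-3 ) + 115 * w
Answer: a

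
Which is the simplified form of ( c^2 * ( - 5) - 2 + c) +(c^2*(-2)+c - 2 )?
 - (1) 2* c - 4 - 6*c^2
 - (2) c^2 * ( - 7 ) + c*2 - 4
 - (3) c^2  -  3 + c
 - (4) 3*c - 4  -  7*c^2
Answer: 2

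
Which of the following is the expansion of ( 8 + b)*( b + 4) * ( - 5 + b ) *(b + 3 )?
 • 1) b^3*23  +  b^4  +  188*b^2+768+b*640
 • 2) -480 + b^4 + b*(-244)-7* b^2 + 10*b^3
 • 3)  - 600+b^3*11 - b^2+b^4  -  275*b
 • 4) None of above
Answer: 2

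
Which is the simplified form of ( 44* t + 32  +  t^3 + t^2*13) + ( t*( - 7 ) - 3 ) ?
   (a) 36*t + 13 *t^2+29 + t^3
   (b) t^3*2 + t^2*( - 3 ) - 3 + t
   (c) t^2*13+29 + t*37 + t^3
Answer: c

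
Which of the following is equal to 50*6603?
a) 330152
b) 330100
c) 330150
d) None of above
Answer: c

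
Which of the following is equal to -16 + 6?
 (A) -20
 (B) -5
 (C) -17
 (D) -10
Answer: D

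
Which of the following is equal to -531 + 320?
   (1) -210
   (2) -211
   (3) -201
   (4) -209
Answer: 2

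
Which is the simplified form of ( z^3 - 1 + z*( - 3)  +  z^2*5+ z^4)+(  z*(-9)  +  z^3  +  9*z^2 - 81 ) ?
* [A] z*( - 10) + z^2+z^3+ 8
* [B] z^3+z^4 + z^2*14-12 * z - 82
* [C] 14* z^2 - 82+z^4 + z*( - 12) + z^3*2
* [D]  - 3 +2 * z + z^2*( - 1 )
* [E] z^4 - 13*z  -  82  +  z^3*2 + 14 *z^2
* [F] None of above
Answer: C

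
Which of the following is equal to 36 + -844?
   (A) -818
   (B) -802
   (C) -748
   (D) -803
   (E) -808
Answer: E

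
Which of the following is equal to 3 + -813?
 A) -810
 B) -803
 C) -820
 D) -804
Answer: A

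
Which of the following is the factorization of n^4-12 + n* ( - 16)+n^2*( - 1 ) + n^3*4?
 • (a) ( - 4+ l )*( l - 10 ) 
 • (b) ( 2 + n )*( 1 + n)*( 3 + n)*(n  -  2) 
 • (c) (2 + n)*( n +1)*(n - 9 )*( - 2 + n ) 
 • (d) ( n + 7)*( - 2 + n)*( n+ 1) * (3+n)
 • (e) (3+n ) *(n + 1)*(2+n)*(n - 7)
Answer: b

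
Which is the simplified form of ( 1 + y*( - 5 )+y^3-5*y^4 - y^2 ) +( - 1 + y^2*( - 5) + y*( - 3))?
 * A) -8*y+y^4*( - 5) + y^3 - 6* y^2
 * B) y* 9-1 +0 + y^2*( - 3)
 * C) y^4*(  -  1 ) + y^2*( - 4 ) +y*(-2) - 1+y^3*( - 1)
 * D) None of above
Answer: A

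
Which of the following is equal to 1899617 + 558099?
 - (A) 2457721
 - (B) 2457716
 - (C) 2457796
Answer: B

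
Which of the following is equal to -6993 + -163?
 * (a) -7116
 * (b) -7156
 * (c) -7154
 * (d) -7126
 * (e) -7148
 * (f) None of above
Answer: b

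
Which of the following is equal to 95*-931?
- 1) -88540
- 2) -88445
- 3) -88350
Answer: 2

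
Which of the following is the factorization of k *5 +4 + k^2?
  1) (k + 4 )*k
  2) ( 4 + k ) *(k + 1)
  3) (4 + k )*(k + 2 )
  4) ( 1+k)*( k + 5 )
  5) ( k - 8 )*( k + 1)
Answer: 2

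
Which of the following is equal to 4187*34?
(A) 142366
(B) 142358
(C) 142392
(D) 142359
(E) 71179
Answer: B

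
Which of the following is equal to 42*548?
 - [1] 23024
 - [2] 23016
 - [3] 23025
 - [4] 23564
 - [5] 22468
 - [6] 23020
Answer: 2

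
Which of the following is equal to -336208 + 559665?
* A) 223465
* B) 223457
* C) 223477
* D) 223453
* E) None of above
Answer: B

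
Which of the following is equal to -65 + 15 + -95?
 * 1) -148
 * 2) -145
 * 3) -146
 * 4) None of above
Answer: 2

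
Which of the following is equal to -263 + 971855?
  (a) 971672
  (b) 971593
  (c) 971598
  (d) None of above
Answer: d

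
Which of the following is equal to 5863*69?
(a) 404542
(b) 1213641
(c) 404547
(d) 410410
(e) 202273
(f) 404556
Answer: c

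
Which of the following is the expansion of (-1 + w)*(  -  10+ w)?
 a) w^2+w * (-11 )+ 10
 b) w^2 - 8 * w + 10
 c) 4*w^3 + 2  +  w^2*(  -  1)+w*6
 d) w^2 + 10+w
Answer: a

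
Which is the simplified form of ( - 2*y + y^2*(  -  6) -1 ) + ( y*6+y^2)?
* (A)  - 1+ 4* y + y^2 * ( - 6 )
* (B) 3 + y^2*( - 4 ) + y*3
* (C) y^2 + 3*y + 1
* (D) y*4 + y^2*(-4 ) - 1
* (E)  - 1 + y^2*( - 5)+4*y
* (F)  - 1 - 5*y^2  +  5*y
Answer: E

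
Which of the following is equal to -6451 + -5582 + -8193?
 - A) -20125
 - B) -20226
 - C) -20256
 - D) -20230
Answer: B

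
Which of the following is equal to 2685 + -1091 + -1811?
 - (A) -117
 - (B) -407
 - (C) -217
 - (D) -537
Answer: C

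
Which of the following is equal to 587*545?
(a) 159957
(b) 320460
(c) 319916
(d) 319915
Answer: d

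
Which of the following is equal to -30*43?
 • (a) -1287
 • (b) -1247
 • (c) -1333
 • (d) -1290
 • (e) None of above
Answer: d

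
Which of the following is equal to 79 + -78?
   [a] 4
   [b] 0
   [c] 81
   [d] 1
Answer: d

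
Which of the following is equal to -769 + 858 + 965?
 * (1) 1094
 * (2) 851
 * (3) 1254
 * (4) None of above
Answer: 4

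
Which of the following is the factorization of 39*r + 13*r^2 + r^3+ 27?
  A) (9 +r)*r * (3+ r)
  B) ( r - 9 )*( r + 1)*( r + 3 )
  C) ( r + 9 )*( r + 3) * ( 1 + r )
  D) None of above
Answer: C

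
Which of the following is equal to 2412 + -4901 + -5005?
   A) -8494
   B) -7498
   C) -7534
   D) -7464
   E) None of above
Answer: E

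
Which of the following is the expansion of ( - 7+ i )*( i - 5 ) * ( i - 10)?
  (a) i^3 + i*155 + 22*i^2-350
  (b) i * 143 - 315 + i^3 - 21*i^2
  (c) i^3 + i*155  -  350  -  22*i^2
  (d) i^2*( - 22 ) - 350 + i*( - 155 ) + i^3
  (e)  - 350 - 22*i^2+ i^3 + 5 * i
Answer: c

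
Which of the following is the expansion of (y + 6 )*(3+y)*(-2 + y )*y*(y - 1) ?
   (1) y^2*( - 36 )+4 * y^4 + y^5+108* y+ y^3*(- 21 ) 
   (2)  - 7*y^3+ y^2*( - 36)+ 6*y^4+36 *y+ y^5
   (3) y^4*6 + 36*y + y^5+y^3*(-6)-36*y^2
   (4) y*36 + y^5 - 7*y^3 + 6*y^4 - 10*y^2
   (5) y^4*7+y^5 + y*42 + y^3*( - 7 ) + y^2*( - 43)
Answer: 2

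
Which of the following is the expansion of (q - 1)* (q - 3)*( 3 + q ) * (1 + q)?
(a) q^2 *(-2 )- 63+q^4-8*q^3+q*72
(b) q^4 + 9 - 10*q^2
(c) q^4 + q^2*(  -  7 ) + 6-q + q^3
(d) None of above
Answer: b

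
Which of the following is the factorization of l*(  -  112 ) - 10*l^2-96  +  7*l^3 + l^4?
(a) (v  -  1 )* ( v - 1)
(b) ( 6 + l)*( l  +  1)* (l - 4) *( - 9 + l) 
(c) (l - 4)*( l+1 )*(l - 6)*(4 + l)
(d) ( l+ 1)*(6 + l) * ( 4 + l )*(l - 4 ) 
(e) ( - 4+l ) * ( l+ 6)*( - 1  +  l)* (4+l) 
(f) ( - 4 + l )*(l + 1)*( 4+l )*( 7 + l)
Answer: d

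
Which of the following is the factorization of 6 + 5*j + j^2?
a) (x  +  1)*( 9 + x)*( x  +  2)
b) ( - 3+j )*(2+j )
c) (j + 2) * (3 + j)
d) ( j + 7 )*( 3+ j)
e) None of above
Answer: c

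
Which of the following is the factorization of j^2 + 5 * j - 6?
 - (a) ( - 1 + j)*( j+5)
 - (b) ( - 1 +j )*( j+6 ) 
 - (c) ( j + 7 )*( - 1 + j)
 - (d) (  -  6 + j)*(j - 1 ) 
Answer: b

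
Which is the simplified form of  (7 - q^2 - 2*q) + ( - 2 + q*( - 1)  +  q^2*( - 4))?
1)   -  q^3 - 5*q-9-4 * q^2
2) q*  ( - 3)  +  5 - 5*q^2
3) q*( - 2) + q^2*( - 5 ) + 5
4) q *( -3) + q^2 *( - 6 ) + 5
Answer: 2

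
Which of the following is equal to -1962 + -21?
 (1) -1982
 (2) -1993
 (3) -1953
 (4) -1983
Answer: 4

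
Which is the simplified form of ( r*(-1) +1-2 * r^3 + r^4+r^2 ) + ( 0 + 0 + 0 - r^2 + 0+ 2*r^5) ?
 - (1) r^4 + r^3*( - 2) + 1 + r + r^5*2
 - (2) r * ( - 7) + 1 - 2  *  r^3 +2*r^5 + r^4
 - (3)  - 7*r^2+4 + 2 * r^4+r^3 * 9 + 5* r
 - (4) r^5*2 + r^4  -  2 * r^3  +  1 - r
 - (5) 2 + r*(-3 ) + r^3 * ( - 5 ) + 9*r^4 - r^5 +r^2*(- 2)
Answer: 4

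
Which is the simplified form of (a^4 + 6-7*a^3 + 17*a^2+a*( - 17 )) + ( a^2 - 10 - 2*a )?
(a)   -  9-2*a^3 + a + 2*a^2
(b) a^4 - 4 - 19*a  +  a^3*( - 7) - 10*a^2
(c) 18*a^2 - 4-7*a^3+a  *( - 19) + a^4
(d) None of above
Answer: c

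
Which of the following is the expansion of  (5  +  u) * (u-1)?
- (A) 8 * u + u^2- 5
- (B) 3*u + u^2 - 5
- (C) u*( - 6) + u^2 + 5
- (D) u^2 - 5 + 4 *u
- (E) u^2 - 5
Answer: D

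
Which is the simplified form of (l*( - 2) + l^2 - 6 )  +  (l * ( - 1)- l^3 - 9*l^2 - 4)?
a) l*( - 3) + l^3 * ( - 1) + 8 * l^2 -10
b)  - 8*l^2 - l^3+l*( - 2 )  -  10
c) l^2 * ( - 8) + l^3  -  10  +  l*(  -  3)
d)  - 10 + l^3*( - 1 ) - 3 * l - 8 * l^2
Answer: d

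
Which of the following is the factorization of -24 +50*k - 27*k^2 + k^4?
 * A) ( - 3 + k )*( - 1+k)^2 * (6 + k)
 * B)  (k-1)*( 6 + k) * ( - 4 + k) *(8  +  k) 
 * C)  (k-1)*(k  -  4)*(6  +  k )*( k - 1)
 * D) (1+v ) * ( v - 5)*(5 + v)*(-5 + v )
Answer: C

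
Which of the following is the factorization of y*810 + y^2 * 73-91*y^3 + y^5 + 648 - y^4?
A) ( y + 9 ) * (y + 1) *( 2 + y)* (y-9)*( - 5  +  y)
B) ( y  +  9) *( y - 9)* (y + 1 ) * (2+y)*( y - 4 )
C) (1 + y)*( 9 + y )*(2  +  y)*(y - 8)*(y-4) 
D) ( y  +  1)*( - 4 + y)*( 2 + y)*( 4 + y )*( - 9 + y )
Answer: B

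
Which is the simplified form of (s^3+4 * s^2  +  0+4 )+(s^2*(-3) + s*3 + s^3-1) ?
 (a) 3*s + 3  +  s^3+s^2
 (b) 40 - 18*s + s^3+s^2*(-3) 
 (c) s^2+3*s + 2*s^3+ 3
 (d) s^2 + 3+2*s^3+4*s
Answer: c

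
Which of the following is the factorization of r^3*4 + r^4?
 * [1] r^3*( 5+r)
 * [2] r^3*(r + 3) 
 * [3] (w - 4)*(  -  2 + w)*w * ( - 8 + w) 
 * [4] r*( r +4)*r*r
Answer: 4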